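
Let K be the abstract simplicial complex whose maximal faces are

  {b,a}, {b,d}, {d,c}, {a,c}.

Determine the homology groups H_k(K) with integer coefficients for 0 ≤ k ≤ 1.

H_0 = Z,  H_1 = Z.

We work with the vertex ordering a < b < c < d. The simplices of K, each written with vertices in increasing order, are:

  0-simplices (4): a, b, c, d
  1-simplices (4): ab, ac, bd, cd

so the chain groups are C_0 ≅ Z^4, C_1 ≅ Z^4.

The boundary map ∂_1: C_1 → C_0 is given by ∂[p,q] = [q] − [p].
The resulting 4×4 matrix has rank 3, and its Smith normal form has invariant factors (1,1,1).

From H_k ≅ ker(∂_k) / im(∂_{k+1}) we obtain:

  H_0: rank C_0 − rank ∂_1 = 4 − 3 = 1, and the invariant factors of ∂_1 are all 1, so H_0 ≅ Z.
  H_1: rank ker ∂_1 − rank ∂_2 = (4 − 3) − 0 = 1, and there is no ∂_2, so H_1 ≅ Z.

As a check, the Euler characteristic is 4 − 4 = 0, which agrees with 1 − 1 = 0.
(K is a triangulation of the circle S^1.)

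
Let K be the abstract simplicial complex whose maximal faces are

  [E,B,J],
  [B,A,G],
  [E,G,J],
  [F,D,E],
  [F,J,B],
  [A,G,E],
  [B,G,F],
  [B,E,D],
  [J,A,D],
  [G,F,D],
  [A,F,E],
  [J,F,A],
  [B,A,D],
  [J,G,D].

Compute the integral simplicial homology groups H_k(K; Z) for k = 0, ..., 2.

Fix the vertex order A < B < D < E < F < G < J and write every simplex with vertices in increasing order. Then dim K = 2 and the simplices of K are:

  0-simplices (7): A, B, D, E, F, G, J
  1-simplices (21): AB, AD, AE, AF, AG, AJ, BD, BE, BF, BG, BJ, DE, DF, DG, DJ, EF, EG, EJ, FG, FJ, GJ
  2-simplices (14): ABD, ABG, ADJ, AEF, AEG, AFJ, BDE, BEJ, BFG, BFJ, DEF, DFG, DGJ, EGJ

so the chain groups are C_0 ≅ Z^7, C_1 ≅ Z^21, C_2 ≅ Z^14.

The boundary map ∂_1: C_1 → C_0 maps an edge to its endpoints' difference, ∂[p,q] = q − p. For instance
  ∂BG = G − B.
This gives a 7×21 integer matrix of rank 6; reducing to Smith normal form yields diagonal entries (1,1,1,1,1,1).

The boundary map ∂_2: C_2 → C_1 sends each 2-simplex [p,q,r] to [q,r] − [p,r] + [p,q]. For instance
  ∂BFJ = FJ − BJ + BF,
  ∂AFJ = FJ − AJ + AF.
This gives a 21×14 integer matrix of rank 13; reducing to Smith normal form yields diagonal entries (1,1,1,1,1,1,1,1,1,1,1,1,1).

From H_k ≅ ker(∂_k) / im(∂_{k+1}) we obtain:

  H_0: rank C_0 − rank ∂_1 = 7 − 6 = 1, and the invariant factors of ∂_1 are all 1, so H_0 ≅ Z.
  H_1: rank ker ∂_1 − rank ∂_2 = (21 − 6) − 13 = 2, and the invariant factors of ∂_2 are all 1, so H_1 ≅ Z^2.
  H_2: rank ker ∂_2 − rank ∂_3 = (14 − 13) − 0 = 1, and there is no ∂_3, so H_2 ≅ Z.

As a check, the Euler characteristic is 7 − 21 + 14 = 0, which agrees with 1 − 2 + 1 = 0.
(K is a triangulation of the torus T^2.)

H_0 ≅ Z,  H_1 ≅ Z^2,  H_2 ≅ Z.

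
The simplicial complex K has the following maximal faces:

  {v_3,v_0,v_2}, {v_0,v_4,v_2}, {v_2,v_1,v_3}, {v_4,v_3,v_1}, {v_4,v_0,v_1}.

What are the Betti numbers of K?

Take the total order v_0 < v_1 < v_2 < v_3 < v_4 on the vertex set. Then K (dimension 2) consists of the simplices:

  0-simplices (5): [v_0], [v_1], [v_2], [v_3], [v_4]
  1-simplices (10): [v_0,v_1], [v_0,v_2], [v_0,v_3], [v_0,v_4], [v_1,v_2], [v_1,v_3], [v_1,v_4], [v_2,v_3], [v_2,v_4], [v_3,v_4]
  2-simplices (5): [v_0,v_1,v_4], [v_0,v_2,v_3], [v_0,v_2,v_4], [v_1,v_2,v_3], [v_1,v_3,v_4]

giving chain groups C_0 ≅ Z^5, C_1 ≅ Z^10, C_2 ≅ Z^5.

The boundary map ∂_1: C_1 → C_0 maps an edge to its endpoints' difference, ∂[p,q] = q − p. For instance
  ∂[v_2,v_3] = [v_3] − [v_2].
The resulting 5×10 matrix has rank 4, and its Smith normal form has invariant factors (1,1,1,1).

The boundary map ∂_2: C_2 → C_1 maps a triangle to the signed sum of its edges. For instance
  ∂[v_1,v_3,v_4] = [v_3,v_4] − [v_1,v_4] + [v_1,v_3],
  ∂[v_1,v_2,v_3] = [v_2,v_3] − [v_1,v_3] + [v_1,v_2].
The 10×5 boundary matrix has rank 5 and Smith normal form diag(1,1,1,1,1).

From H_k ≅ ker(∂_k) / im(∂_{k+1}) we obtain:

  H_0: rank C_0 − rank ∂_1 = 5 − 4 = 1, and the invariant factors of ∂_1 are all 1, so H_0 ≅ Z.
  H_1: rank ker ∂_1 − rank ∂_2 = (10 − 4) − 5 = 1, and the invariant factors of ∂_2 are all 1, so H_1 ≅ Z.
  H_2: rank ker ∂_2 − rank ∂_3 = (5 − 5) − 0 = 0, and there is no ∂_3, so H_2 ≅ 0.

As a check, the Euler characteristic is 5 − 10 + 5 = 0, which agrees with 1 − 1 + 0 = 0.
(K is a triangulation of the Möbius band.)

Hence the Betti numbers are b_0 = 1, b_1 = 1, b_2 = 0.

b_0 = 1, b_1 = 1, b_2 = 0.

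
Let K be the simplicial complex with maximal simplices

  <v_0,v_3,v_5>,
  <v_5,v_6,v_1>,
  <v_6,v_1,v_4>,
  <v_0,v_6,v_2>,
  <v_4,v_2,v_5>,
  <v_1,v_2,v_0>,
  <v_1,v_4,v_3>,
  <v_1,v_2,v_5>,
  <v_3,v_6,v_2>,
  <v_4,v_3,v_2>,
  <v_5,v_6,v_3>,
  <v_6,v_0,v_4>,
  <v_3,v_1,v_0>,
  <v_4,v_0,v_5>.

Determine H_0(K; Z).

Fix the vertex order v_0 < v_1 < v_2 < v_3 < v_4 < v_5 < v_6 and write every simplex with vertices in increasing order. Then dim K = 2 and the simplices of K are:

  0-simplices (7): [v_0], [v_1], [v_2], [v_3], [v_4], [v_5], [v_6]
  1-simplices (21): (21 of them)
  2-simplices (14): (14 of them)

so the chain groups are C_0 ≅ Z^7, C_1 ≅ Z^21, C_2 ≅ Z^14.

Boundary ∂_1: C_1 → C_0 sends each edge [p,q] (with p < q) to q − p.
This gives a 7×21 integer matrix of rank 6; reducing to Smith normal form yields diagonal entries (1,1,1,1,1,1).

∂_2: C_2 → C_1 maps a triangle to the signed sum of its edges. For instance
  ∂[v_0,v_2,v_6] = [v_2,v_6] − [v_0,v_6] + [v_0,v_2],
  ∂[v_0,v_3,v_5] = [v_3,v_5] − [v_0,v_5] + [v_0,v_3].
This gives a 21×14 integer matrix of rank 13; reducing to Smith normal form yields diagonal entries (1,1,1,1,1,1,1,1,1,1,1,1,1).

From H_k ≅ ker(∂_k) / im(∂_{k+1}) we obtain:

  H_0: rank C_0 − rank ∂_1 = 7 − 6 = 1, and the invariant factors of ∂_1 are all 1, so H_0 ≅ Z.

H_0 ≅ Z.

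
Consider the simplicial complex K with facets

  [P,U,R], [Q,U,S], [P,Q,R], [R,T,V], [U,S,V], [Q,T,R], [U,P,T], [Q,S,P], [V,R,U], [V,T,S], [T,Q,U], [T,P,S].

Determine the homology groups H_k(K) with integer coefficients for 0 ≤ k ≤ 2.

Take the total order P < Q < R < S < T < U < V on the vertex set. Then K (dimension 2) consists of the simplices:

  0-simplices (7): P, Q, R, S, T, U, V
  1-simplices (18): PQ, PR, PS, PT, PU, QR, QS, QT, QU, RT, RU, RV, ST, SU, SV, TU, TV, UV
  2-simplices (12): PQR, PQS, PRU, PST, PTU, QRT, QSU, QTU, RTV, RUV, STV, SUV

giving chain groups C_0 ≅ Z^7, C_1 ≅ Z^18, C_2 ≅ Z^12.

The boundary map ∂_1: C_1 → C_0 sends each edge [p,q] (with p < q) to q − p.
As a 7×18 matrix over Z this has rank 6, with invariant factors (1,1,1,1,1,1).

∂_2: C_2 → C_1 sends each 2-simplex [p,q,r] to [q,r] − [p,r] + [p,q]. For instance
  ∂PQS = QS − PS + PQ,
  ∂RTV = TV − RV + RT.
As a 18×12 matrix over Z this has rank 12, with invariant factors (1,1,1,1,1,1,1,1,1,1,1,2).

From H_k ≅ ker(∂_k) / im(∂_{k+1}) we obtain:

  H_0: rank C_0 − rank ∂_1 = 7 − 6 = 1, and the invariant factors of ∂_1 are all 1, so H_0 ≅ Z.
  H_1: rank ker ∂_1 − rank ∂_2 = (18 − 6) − 12 = 0, and ∂_2 has invariant factor 2 > 1, so H_1 ≅ Z_2.
  H_2: rank ker ∂_2 − rank ∂_3 = (12 − 12) − 0 = 0, and there is no ∂_3, so H_2 ≅ 0.

(K is a triangulation of the real projective plane RP^2.)

H_0 ≅ Z,  H_1 ≅ Z_2,  H_2 = 0.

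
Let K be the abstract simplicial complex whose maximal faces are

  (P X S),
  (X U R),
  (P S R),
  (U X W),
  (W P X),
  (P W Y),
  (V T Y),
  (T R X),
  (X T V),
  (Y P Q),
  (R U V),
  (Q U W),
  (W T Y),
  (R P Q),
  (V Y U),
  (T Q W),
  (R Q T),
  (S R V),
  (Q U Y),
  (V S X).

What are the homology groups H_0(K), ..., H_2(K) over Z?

K has 10 vertices, 30 edges, 20 triangles.
rank ∂_0 = 0, rank ∂_1 = 9 ⇒ b_0 = 10 − 0 − 9 = 1; all invariant factors of ∂_1 are 1 so no torsion. So H_0 ≅ Z.
rank ∂_1 = 9, rank ∂_2 = 20 ⇒ b_1 = 30 − 9 − 20 = 1; ∂_2 has invariant factor(s) [2] giving torsion. So H_1 ≅ Z ⊕ Z/2.
rank ∂_2 = 20, rank ∂_3 = 0 ⇒ b_2 = 20 − 20 − 0 = 0. So H_2 ≅ 0.

H_0 ≅ Z,  H_1 ≅ Z ⊕ Z/2,  H_2 = 0.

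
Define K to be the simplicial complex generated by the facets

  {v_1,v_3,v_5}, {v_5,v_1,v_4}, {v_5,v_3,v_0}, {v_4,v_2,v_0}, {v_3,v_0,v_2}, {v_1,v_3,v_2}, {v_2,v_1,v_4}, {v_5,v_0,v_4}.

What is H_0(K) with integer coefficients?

H_0 = Z.

We work with the vertex ordering v_0 < v_1 < v_2 < v_3 < v_4 < v_5. The simplices of K, each written with vertices in increasing order, are:

  0-simplices (6): [v_0], [v_1], [v_2], [v_3], [v_4], [v_5]
  1-simplices (12): [v_0,v_2], [v_0,v_3], [v_0,v_4], [v_0,v_5], [v_1,v_2], [v_1,v_3], [v_1,v_4], [v_1,v_5], [v_2,v_3], [v_2,v_4], [v_3,v_5], [v_4,v_5]
  2-simplices (8): [v_0,v_2,v_3], [v_0,v_2,v_4], [v_0,v_3,v_5], [v_0,v_4,v_5], [v_1,v_2,v_3], [v_1,v_2,v_4], [v_1,v_3,v_5], [v_1,v_4,v_5]

so the chain groups are C_0 ≅ Z^6, C_1 ≅ Z^12, C_2 ≅ Z^8.

Boundary ∂_1: C_1 → C_0 sends each edge [p,q] (with p < q) to q − p.
This gives a 6×12 integer matrix of rank 5; reducing to Smith normal form yields diagonal entries (1,1,1,1,1).

The boundary map ∂_2: C_2 → C_1 sends each 2-simplex [p,q,r] to [q,r] − [p,r] + [p,q]. For instance
  ∂[v_1,v_4,v_5] = [v_4,v_5] − [v_1,v_5] + [v_1,v_4],
  ∂[v_1,v_2,v_3] = [v_2,v_3] − [v_1,v_3] + [v_1,v_2].
As a 12×8 matrix over Z this has rank 7, with invariant factors (1,1,1,1,1,1,1).

From H_k ≅ ker(∂_k) / im(∂_{k+1}) we obtain:

  H_0: rank C_0 − rank ∂_1 = 6 − 5 = 1, and the invariant factors of ∂_1 are all 1, so H_0 ≅ Z.

(K is a triangulation of the 2-sphere S^2.)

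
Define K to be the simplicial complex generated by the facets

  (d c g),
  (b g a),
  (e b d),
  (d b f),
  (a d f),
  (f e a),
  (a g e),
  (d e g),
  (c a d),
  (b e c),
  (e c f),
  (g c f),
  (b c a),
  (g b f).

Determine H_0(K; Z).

H_0 ≅ Z.

K has 7 vertices, 21 edges, 14 triangles.
rank ∂_0 = 0, rank ∂_1 = 6 ⇒ b_0 = 7 − 0 − 6 = 1; all invariant factors of ∂_1 are 1 so no torsion. So H_0 ≅ Z.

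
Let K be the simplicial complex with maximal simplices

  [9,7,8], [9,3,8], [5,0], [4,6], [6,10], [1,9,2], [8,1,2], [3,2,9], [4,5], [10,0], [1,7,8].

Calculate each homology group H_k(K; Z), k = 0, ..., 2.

H_0 = Z^2,  H_1 = Z^2,  H_2 = 0.

We work with the vertex ordering 0 < 1 < 2 < 3 < 4 < 5 < 6 < 7 < 8 < 9 < 10. The simplices of K, each written with vertices in increasing order, are:

  0-simplices (11): [0], [1], [2], [3], [4], [5], [6], [7], [8], [9], [10]
  1-simplices (17): [0,5], [0,10], [1,2], [1,7], [1,8], [1,9], [2,3], [2,8], [2,9], [3,8], [3,9], [4,5], [4,6], [6,10], [7,8], [7,9], [8,9]
  2-simplices (6): [1,2,8], [1,2,9], [1,7,8], [2,3,9], [3,8,9], [7,8,9]

Hence C_0 ≅ Z^11, C_1 ≅ Z^17, C_2 ≅ Z^6.

∂_1: C_1 → C_0 sends each edge [p,q] (with p < q) to q − p. For instance
  ∂[2,9] = [9] − [2].
This gives a 11×17 integer matrix of rank 9; reducing to Smith normal form yields diagonal entries (1,1,1,1,1,1,1,1,1).

∂_2: C_2 → C_1 maps a triangle to the signed sum of its edges. For instance
  ∂[2,3,9] = [3,9] − [2,9] + [2,3],
  ∂[1,2,9] = [2,9] − [1,9] + [1,2].
As a 17×6 matrix over Z this has rank 6, with invariant factors (1,1,1,1,1,1).

Now H_k = ker ∂_k / im ∂_{k+1}, so:

  H_0: rank C_0 − rank ∂_1 = 11 − 9 = 2, and the invariant factors of ∂_1 are all 1, so H_0 = Z^2.
  H_1: rank ker ∂_1 − rank ∂_2 = (17 − 9) − 6 = 2, and the invariant factors of ∂_2 are all 1, so H_1 = Z^2.
  H_2: rank ker ∂_2 − rank ∂_3 = (6 − 6) − 0 = 0, and there is no ∂_3, so H_2 = 0.

(K is a triangulation of the disjoint union of the cylinder S^1 x I and the circle S^1.)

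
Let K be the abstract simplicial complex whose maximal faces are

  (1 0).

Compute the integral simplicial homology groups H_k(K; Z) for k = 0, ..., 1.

H_0 ≅ Z,  H_1 = 0.

K has 2 vertices, 1 edge.
rank ∂_0 = 0, rank ∂_1 = 1 ⇒ b_0 = 2 − 0 − 1 = 1; all invariant factors of ∂_1 are 1 so no torsion. So H_0 = Z.
rank ∂_1 = 1, rank ∂_2 = 0 ⇒ b_1 = 1 − 1 − 0 = 0. So H_1 = 0.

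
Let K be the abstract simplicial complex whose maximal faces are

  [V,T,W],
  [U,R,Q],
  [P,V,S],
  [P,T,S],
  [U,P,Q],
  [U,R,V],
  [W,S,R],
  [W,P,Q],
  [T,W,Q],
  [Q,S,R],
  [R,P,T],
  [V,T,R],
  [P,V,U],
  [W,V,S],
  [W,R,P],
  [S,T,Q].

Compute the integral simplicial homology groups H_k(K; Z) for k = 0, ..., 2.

K has 8 vertices, 24 edges, 16 triangles.
rank ∂_0 = 0, rank ∂_1 = 7 ⇒ b_0 = 8 − 0 − 7 = 1; all invariant factors of ∂_1 are 1 so no torsion. So H_0 ≅ Z.
rank ∂_1 = 7, rank ∂_2 = 15 ⇒ b_1 = 24 − 7 − 15 = 2; all invariant factors of ∂_2 are 1 so no torsion. So H_1 ≅ Z^2.
rank ∂_2 = 15, rank ∂_3 = 0 ⇒ b_2 = 16 − 15 − 0 = 1. So H_2 ≅ Z.

H_0 ≅ Z,  H_1 ≅ Z^2,  H_2 ≅ Z.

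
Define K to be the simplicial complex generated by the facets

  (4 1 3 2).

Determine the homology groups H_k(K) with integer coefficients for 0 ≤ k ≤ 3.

Fix the vertex order 1 < 2 < 3 < 4 and write every simplex with vertices in increasing order. Then dim K = 3 and the simplices of K are:

  0-simplices (4): [1], [2], [3], [4]
  1-simplices (6): [1,2], [1,3], [1,4], [2,3], [2,4], [3,4]
  2-simplices (4): [1,2,3], [1,2,4], [1,3,4], [2,3,4]
  3-simplices (1): [1,2,3,4]

so the chain groups are C_0 ≅ Z^4, C_1 ≅ Z^6, C_2 ≅ Z^4, C_3 ≅ Z^1.

The boundary map ∂_1: C_1 → C_0 maps an edge to its endpoints' difference, ∂[p,q] = q − p. For instance
  ∂[1,2] = [2] − [1].
As a 4×6 matrix over Z this has rank 3, with invariant factors (1,1,1).

The boundary map ∂_2: C_2 → C_1 acts by ∂[p,q,r] = [q,r] − [p,r] + [p,q]. For instance
  ∂[1,2,4] = [2,4] − [1,4] + [1,2],
  ∂[1,2,3] = [2,3] − [1,3] + [1,2].
The 6×4 boundary matrix has rank 3 and Smith normal form diag(1,1,1).

Boundary ∂_3: C_3 → C_2 sends each 3-simplex σ to the alternating sum Σ_i (−1)^i (σ with its i-th vertex removed). For instance
  ∂[1,2,3,4] = [2,3,4] − [1,3,4] + [1,2,4] − [1,2,3].
The 4×1 boundary matrix has rank 1 and Smith normal form diag(1).

Now H_k = ker ∂_k / im ∂_{k+1}, so:

  H_0: rank C_0 − rank ∂_1 = 4 − 3 = 1, and the invariant factors of ∂_1 are all 1, so H_0 = Z.
  H_1: rank ker ∂_1 − rank ∂_2 = (6 − 3) − 3 = 0, and the invariant factors of ∂_2 are all 1, so H_1 = 0.
  H_2: rank ker ∂_2 − rank ∂_3 = (4 − 3) − 1 = 0, and the invariant factors of ∂_3 are all 1, so H_2 = 0.
  H_3: rank ker ∂_3 − rank ∂_4 = (1 − 1) − 0 = 0, and there is no ∂_4, so H_3 = 0.

As a check, the Euler characteristic is 4 − 6 + 4 − 1 = 1, which agrees with 1 − 0 + 0 − 0 = 1.
(K is a triangulation of the 3-simplex.)

H_0 = Z,  H_1 = 0,  H_2 = 0,  H_3 = 0.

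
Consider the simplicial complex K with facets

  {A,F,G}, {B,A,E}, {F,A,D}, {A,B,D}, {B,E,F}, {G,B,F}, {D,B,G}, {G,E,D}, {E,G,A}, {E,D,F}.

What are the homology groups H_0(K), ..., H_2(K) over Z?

Take the total order A < B < D < E < F < G on the vertex set. Then K (dimension 2) consists of the simplices:

  0-simplices (6): A, B, D, E, F, G
  1-simplices (15): AB, AD, AE, AF, AG, BD, BE, BF, BG, DE, DF, DG, EF, EG, FG
  2-simplices (10): ABD, ABE, ADF, AEG, AFG, BDG, BEF, BFG, DEF, DEG

so the chain groups are C_0 ≅ Z^6, C_1 ≅ Z^15, C_2 ≅ Z^10.

Boundary ∂_1: C_1 → C_0 maps an edge to its endpoints' difference, ∂[p,q] = q − p.
The 6×15 boundary matrix has rank 5 and Smith normal form diag(1,1,1,1,1).

The boundary map ∂_2: C_2 → C_1 sends each 2-simplex [p,q,r] to [q,r] − [p,r] + [p,q]. For instance
  ∂BEF = EF − BF + BE,
  ∂ABE = BE − AE + AB.
The resulting 15×10 matrix has rank 10, and its Smith normal form has invariant factors (1,1,1,1,1,1,1,1,1,2).

Now H_k = ker ∂_k / im ∂_{k+1}, so:

  H_0: rank C_0 − rank ∂_1 = 6 − 5 = 1, and the invariant factors of ∂_1 are all 1, so H_0 ≅ Z.
  H_1: rank ker ∂_1 − rank ∂_2 = (15 − 5) − 10 = 0, and ∂_2 has invariant factor 2 > 1, so H_1 ≅ Z_2.
  H_2: rank ker ∂_2 − rank ∂_3 = (10 − 10) − 0 = 0, and there is no ∂_3, so H_2 ≅ 0.

H_0 = Z,  H_1 = Z_2,  H_2 = 0.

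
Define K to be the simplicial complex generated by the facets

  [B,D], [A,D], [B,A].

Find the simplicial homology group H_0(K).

We work with the vertex ordering A < B < D. The simplices of K, each written with vertices in increasing order, are:

  0-simplices (3): A, B, D
  1-simplices (3): AB, AD, BD

Hence C_0 ≅ Z^3, C_1 ≅ Z^3.

Boundary ∂_1: C_1 → C_0 sends each edge [p,q] (with p < q) to q − p. For instance
  ∂AB = B − A.
The resulting 3×3 matrix has rank 2, and its Smith normal form has invariant factors (1,1).

Now H_k = ker ∂_k / im ∂_{k+1}, so:

  H_0: rank C_0 − rank ∂_1 = 3 − 2 = 1, and the invariant factors of ∂_1 are all 1, so H_0 ≅ Z.

H_0 ≅ Z.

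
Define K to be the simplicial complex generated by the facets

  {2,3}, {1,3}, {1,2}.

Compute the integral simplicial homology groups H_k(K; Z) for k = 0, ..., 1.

Fix the vertex order 1 < 2 < 3 and write every simplex with vertices in increasing order. Then dim K = 1 and the simplices of K are:

  0-simplices (3): [1], [2], [3]
  1-simplices (3): [1,2], [1,3], [2,3]

so the chain groups are C_0 ≅ Z^3, C_1 ≅ Z^3.

The boundary map ∂_1: C_1 → C_0 is given by ∂[p,q] = [q] − [p].
The 3×3 boundary matrix has rank 2 and Smith normal form diag(1,1).

Reading off H_k = ker ∂_k / im ∂_{k+1}:

  H_0: rank C_0 − rank ∂_1 = 3 − 2 = 1, and the invariant factors of ∂_1 are all 1, so H_0 = Z.
  H_1: rank ker ∂_1 − rank ∂_2 = (3 − 2) − 0 = 1, and there is no ∂_2, so H_1 = Z.

(K is a triangulation of the circle S^1.)

H_0 ≅ Z,  H_1 ≅ Z.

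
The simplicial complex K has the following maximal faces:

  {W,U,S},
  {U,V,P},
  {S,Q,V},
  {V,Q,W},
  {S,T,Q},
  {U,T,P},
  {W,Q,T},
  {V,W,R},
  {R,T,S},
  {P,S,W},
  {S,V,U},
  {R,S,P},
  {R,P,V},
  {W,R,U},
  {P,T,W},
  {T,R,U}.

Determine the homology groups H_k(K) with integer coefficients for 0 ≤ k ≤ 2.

H_0 ≅ Z,  H_1 ≅ Z^2,  H_2 ≅ Z.

Order the vertices as P < Q < R < S < T < U < V < W. Listing each simplex with vertices in this order, K has dimension 2 with simplices:

  0-simplices (8): P, Q, R, S, T, U, V, W
  1-simplices (24): PR, PS, PT, PU, PV, PW, QS, QT, QV, QW, RS, RT, RU, RV, RW, ST, SU, SV, SW, TU, TW, UV, UW, VW
  2-simplices (16): PRS, PRV, PSW, PTU, PTW, PUV, QST, QSV, QTW, QVW, RST, RTU, RUW, RVW, SUV, SUW

so the chain groups are C_0 ≅ Z^8, C_1 ≅ Z^24, C_2 ≅ Z^16.

The boundary map ∂_1: C_1 → C_0 maps an edge to its endpoints' difference, ∂[p,q] = q − p. For instance
  ∂RV = V − R.
The 8×24 boundary matrix has rank 7 and Smith normal form diag(1,1,1,1,1,1,1).

∂_2: C_2 → C_1 acts by ∂[p,q,r] = [q,r] − [p,r] + [p,q]. For instance
  ∂RST = ST − RT + RS,
  ∂PRS = RS − PS + PR.
The resulting 24×16 matrix has rank 15, and its Smith normal form has invariant factors (1,1,1,1,1,1,1,1,1,1,1,1,1,1,1).

Now H_k = ker ∂_k / im ∂_{k+1}, so:

  H_0: rank C_0 − rank ∂_1 = 8 − 7 = 1, and the invariant factors of ∂_1 are all 1, so H_0 = Z.
  H_1: rank ker ∂_1 − rank ∂_2 = (24 − 7) − 15 = 2, and the invariant factors of ∂_2 are all 1, so H_1 = Z^2.
  H_2: rank ker ∂_2 − rank ∂_3 = (16 − 15) − 0 = 1, and there is no ∂_3, so H_2 = Z.

(K is a triangulation of the torus T^2.)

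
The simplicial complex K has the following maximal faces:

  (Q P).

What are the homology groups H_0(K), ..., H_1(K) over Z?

H_0 ≅ Z,  H_1 = 0.

Order the vertices as P < Q. Listing each simplex with vertices in this order, K has dimension 1 with simplices:

  0-simplices (2): P, Q
  1-simplices (1): PQ

giving chain groups C_0 ≅ Z^2, C_1 ≅ Z^1.

The boundary map ∂_1: C_1 → C_0 is given by ∂[p,q] = [q] − [p].
This gives a 2×1 integer matrix of rank 1; reducing to Smith normal form yields diagonal entries (1).

From H_k ≅ ker(∂_k) / im(∂_{k+1}) we obtain:

  H_0: rank C_0 − rank ∂_1 = 2 − 1 = 1, and the invariant factors of ∂_1 are all 1, so H_0 ≅ Z.
  H_1: rank ker ∂_1 − rank ∂_2 = (1 − 1) − 0 = 0, and there is no ∂_2, so H_1 ≅ 0.

(K is a triangulation of the 1-simplex.)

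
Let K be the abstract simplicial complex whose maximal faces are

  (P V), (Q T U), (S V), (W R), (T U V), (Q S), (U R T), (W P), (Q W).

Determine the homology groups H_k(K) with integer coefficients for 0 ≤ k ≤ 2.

K has 8 vertices, 13 edges, 3 triangles.
rank ∂_0 = 0, rank ∂_1 = 7 ⇒ b_0 = 8 − 0 − 7 = 1; all invariant factors of ∂_1 are 1 so no torsion. So H_0 = Z.
rank ∂_1 = 7, rank ∂_2 = 3 ⇒ b_1 = 13 − 7 − 3 = 3; all invariant factors of ∂_2 are 1 so no torsion. So H_1 = Z^3.
rank ∂_2 = 3, rank ∂_3 = 0 ⇒ b_2 = 3 − 3 − 0 = 0. So H_2 = 0.

H_0 ≅ Z,  H_1 ≅ Z^3,  H_2 = 0.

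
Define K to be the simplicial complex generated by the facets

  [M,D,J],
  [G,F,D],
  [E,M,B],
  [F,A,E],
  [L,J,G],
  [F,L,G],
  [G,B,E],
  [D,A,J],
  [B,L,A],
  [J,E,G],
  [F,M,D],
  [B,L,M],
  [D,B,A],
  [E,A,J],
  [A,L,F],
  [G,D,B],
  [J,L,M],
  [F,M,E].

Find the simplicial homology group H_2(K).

Take the total order A < B < D < E < F < G < J < L < M on the vertex set. Then K (dimension 2) consists of the simplices:

  0-simplices (9): A, B, D, E, F, G, J, L, M
  1-simplices (27): AB, AD, AE, AF, AJ, AL, BD, BE, BG, BL, BM, DF, DG, DJ, DM, EF, EG, EJ, EM, FG, FL, FM, GJ, GL, JL, JM, LM
  2-simplices (18): ABD, ABL, ADJ, AEF, AEJ, AFL, BDG, BEG, BEM, BLM, DFG, DFM, DJM, EFM, EGJ, FGL, GJL, JLM

Hence C_0 ≅ Z^9, C_1 ≅ Z^27, C_2 ≅ Z^18.

∂_1: C_1 → C_0 is given by ∂[p,q] = [q] − [p].
As a 9×27 matrix over Z this has rank 8, with invariant factors (1,1,1,1,1,1,1,1).

Boundary ∂_2: C_2 → C_1 sends each 2-simplex [p,q,r] to [q,r] − [p,r] + [p,q]. For instance
  ∂DJM = JM − DM + DJ,
  ∂AFL = FL − AL + AF.
This gives a 27×18 integer matrix of rank 17; reducing to Smith normal form yields diagonal entries (1,1,1,1,1,1,1,1,1,1,1,1,1,1,1,1,1).

From H_k ≅ ker(∂_k) / im(∂_{k+1}) we obtain:

  H_2: rank ker ∂_2 − rank ∂_3 = (18 − 17) − 0 = 1, and there is no ∂_3, so H_2 = Z.

H_2 ≅ Z.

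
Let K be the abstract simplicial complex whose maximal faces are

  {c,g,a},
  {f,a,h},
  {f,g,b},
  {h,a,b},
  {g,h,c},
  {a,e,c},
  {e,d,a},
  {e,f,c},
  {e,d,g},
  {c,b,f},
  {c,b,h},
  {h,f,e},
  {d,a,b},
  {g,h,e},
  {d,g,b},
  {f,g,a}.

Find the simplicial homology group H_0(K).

Take the total order a < b < c < d < e < f < g < h on the vertex set. Then K (dimension 2) consists of the simplices:

  0-simplices (8): a, b, c, d, e, f, g, h
  1-simplices (24): ab, ac, ad, ae, af, ag, ah, bc, bd, bf, bg, bh, ce, cf, cg, ch, de, dg, ef, eg, eh, fg, fh, gh
  2-simplices (16): abd, abh, ace, acg, ade, afg, afh, bcf, bch, bdg, bfg, cef, cgh, deg, efh, egh

so the chain groups are C_0 ≅ Z^8, C_1 ≅ Z^24, C_2 ≅ Z^16.

∂_1: C_1 → C_0 maps an edge to its endpoints' difference, ∂[p,q] = q − p. For instance
  ∂eg = g − e.
As a 8×24 matrix over Z this has rank 7, with invariant factors (1,1,1,1,1,1,1).

The boundary map ∂_2: C_2 → C_1 acts by ∂[p,q,r] = [q,r] − [p,r] + [p,q]. For instance
  ∂abh = bh − ah + ab,
  ∂bcf = cf − bf + bc.
The resulting 24×16 matrix has rank 15, and its Smith normal form has invariant factors (1,1,1,1,1,1,1,1,1,1,1,1,1,1,1).

Reading off H_k = ker ∂_k / im ∂_{k+1}:

  H_0: rank C_0 − rank ∂_1 = 8 − 7 = 1, and the invariant factors of ∂_1 are all 1, so H_0 ≅ Z.

H_0 = Z.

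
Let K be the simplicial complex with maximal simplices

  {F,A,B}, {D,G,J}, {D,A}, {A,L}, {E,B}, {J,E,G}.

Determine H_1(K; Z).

K has 8 vertices, 11 edges, 3 triangles.
rank ∂_1 = 7, rank ∂_2 = 3 ⇒ b_1 = 11 − 7 − 3 = 1; all invariant factors of ∂_2 are 1 so no torsion. So H_1 = Z.

H_1 = Z.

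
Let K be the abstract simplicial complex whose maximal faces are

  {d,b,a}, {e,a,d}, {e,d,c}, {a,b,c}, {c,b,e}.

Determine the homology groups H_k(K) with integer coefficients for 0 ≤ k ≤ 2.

We work with the vertex ordering a < b < c < d < e. The simplices of K, each written with vertices in increasing order, are:

  0-simplices (5): a, b, c, d, e
  1-simplices (10): ab, ac, ad, ae, bc, bd, be, cd, ce, de
  2-simplices (5): abc, abd, ade, bce, cde

Hence C_0 ≅ Z^5, C_1 ≅ Z^10, C_2 ≅ Z^5.

The boundary map ∂_1: C_1 → C_0 sends each edge [p,q] (with p < q) to q − p. For instance
  ∂bd = d − b.
The 5×10 boundary matrix has rank 4 and Smith normal form diag(1,1,1,1).

The boundary map ∂_2: C_2 → C_1 sends each 2-simplex [p,q,r] to [q,r] − [p,r] + [p,q]. For instance
  ∂ade = de − ae + ad,
  ∂cde = de − ce + cd.
This gives a 10×5 integer matrix of rank 5; reducing to Smith normal form yields diagonal entries (1,1,1,1,1).

Reading off H_k = ker ∂_k / im ∂_{k+1}:

  H_0: rank C_0 − rank ∂_1 = 5 − 4 = 1, and the invariant factors of ∂_1 are all 1, so H_0 = Z.
  H_1: rank ker ∂_1 − rank ∂_2 = (10 − 4) − 5 = 1, and the invariant factors of ∂_2 are all 1, so H_1 = Z.
  H_2: rank ker ∂_2 − rank ∂_3 = (5 − 5) − 0 = 0, and there is no ∂_3, so H_2 = 0.

H_0 ≅ Z,  H_1 ≅ Z,  H_2 = 0.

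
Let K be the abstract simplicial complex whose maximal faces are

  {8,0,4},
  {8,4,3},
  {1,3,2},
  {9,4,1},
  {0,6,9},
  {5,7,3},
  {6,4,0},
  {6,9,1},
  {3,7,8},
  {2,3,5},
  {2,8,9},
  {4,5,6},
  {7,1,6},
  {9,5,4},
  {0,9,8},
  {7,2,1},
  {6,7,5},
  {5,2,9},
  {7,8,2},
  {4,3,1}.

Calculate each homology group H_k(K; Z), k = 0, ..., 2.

H_0 = Z,  H_1 = Z ⊕ Z/2Z,  H_2 = 0.

Order the vertices as 0 < 1 < 2 < 3 < 4 < 5 < 6 < 7 < 8 < 9. Listing each simplex with vertices in this order, K has dimension 2 with simplices:

  0-simplices (10): [0], [1], [2], [3], [4], [5], [6], [7], [8], [9]
  1-simplices (30): (30 of them)
  2-simplices (20): (20 of them)

giving chain groups C_0 ≅ Z^10, C_1 ≅ Z^30, C_2 ≅ Z^20.

The boundary map ∂_1: C_1 → C_0 sends each edge [p,q] (with p < q) to q − p. For instance
  ∂[1,4] = [4] − [1].
The resulting 10×30 matrix has rank 9, and its Smith normal form has invariant factors (1,1,1,1,1,1,1,1,1).

Boundary ∂_2: C_2 → C_1 maps a triangle to the signed sum of its edges. For instance
  ∂[1,6,9] = [6,9] − [1,9] + [1,6],
  ∂[1,2,7] = [2,7] − [1,7] + [1,2].
The 30×20 boundary matrix has rank 20 and Smith normal form diag(1,1,1,1,1,1,1,1,1,1,1,1,1,1,1,1,1,1,1,2).

Computing H_k = (kernel of ∂_k) / (image of ∂_{k+1}):

  H_0: rank C_0 − rank ∂_1 = 10 − 9 = 1, and the invariant factors of ∂_1 are all 1, so H_0 = Z.
  H_1: rank ker ∂_1 − rank ∂_2 = (30 − 9) − 20 = 1, and ∂_2 has invariant factor 2 > 1, so H_1 = Z ⊕ Z/2Z.
  H_2: rank ker ∂_2 − rank ∂_3 = (20 − 20) − 0 = 0, and there is no ∂_3, so H_2 = 0.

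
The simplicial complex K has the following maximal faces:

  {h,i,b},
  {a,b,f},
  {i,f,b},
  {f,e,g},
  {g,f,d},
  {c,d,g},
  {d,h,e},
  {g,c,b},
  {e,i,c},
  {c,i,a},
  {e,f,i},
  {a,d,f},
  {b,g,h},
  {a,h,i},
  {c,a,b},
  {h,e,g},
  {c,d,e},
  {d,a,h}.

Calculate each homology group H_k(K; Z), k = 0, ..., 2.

H_0 = Z,  H_1 = Z ⊕ Z/2Z,  H_2 = 0.

Order the vertices as a < b < c < d < e < f < g < h < i. Listing each simplex with vertices in this order, K has dimension 2 with simplices:

  0-simplices (9): a, b, c, d, e, f, g, h, i
  1-simplices (27): ab, ac, ad, af, ah, ai, bc, bf, bg, bh, bi, cd, ce, cg, ci, de, df, dg, dh, ef, eg, eh, ei, fg, fi, gh, hi
  2-simplices (18): abc, abf, aci, adf, adh, ahi, bcg, bfi, bgh, bhi, cde, cdg, cei, deh, dfg, efg, efi, egh

so the chain groups are C_0 ≅ Z^9, C_1 ≅ Z^27, C_2 ≅ Z^18.

The boundary map ∂_1: C_1 → C_0 is given by ∂[p,q] = [q] − [p]. For instance
  ∂ah = h − a.
The resulting 9×27 matrix has rank 8, and its Smith normal form has invariant factors (1,1,1,1,1,1,1,1).

The boundary map ∂_2: C_2 → C_1 acts by ∂[p,q,r] = [q,r] − [p,r] + [p,q]. For instance
  ∂efi = fi − ei + ef,
  ∂cei = ei − ci + ce.
The 27×18 boundary matrix has rank 18 and Smith normal form diag(1,1,1,1,1,1,1,1,1,1,1,1,1,1,1,1,1,2).

Computing H_k = (kernel of ∂_k) / (image of ∂_{k+1}):

  H_0: rank C_0 − rank ∂_1 = 9 − 8 = 1, and the invariant factors of ∂_1 are all 1, so H_0 ≅ Z.
  H_1: rank ker ∂_1 − rank ∂_2 = (27 − 8) − 18 = 1, and ∂_2 has invariant factor 2 > 1, so H_1 ≅ Z ⊕ Z/2Z.
  H_2: rank ker ∂_2 − rank ∂_3 = (18 − 18) − 0 = 0, and there is no ∂_3, so H_2 ≅ 0.

As a check, the Euler characteristic is 9 − 27 + 18 = 0, which agrees with 1 − 1 + 0 = 0.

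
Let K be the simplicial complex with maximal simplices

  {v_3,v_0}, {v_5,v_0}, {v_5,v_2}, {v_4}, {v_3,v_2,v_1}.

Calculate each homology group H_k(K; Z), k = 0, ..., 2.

H_0 ≅ Z^2,  H_1 ≅ Z,  H_2 = 0.

We work with the vertex ordering v_0 < v_1 < v_2 < v_3 < v_4 < v_5. The simplices of K, each written with vertices in increasing order, are:

  0-simplices (6): [v_0], [v_1], [v_2], [v_3], [v_4], [v_5]
  1-simplices (6): [v_0,v_3], [v_0,v_5], [v_1,v_2], [v_1,v_3], [v_2,v_3], [v_2,v_5]
  2-simplices (1): [v_1,v_2,v_3]

so the chain groups are C_0 ≅ Z^6, C_1 ≅ Z^6, C_2 ≅ Z^1.

∂_1: C_1 → C_0 maps an edge to its endpoints' difference, ∂[p,q] = q − p. For instance
  ∂[v_0,v_3] = [v_3] − [v_0].
As a 6×6 matrix over Z this has rank 4, with invariant factors (1,1,1,1).

∂_2: C_2 → C_1 acts by ∂[p,q,r] = [q,r] − [p,r] + [p,q]. For instance
  ∂[v_1,v_2,v_3] = [v_2,v_3] − [v_1,v_3] + [v_1,v_2].
As a 6×1 matrix over Z this has rank 1, with invariant factors (1).

Now H_k = ker ∂_k / im ∂_{k+1}, so:

  H_0: rank C_0 − rank ∂_1 = 6 − 4 = 2, and the invariant factors of ∂_1 are all 1, so H_0 = Z^2.
  H_1: rank ker ∂_1 − rank ∂_2 = (6 − 4) − 1 = 1, and the invariant factors of ∂_2 are all 1, so H_1 = Z.
  H_2: rank ker ∂_2 − rank ∂_3 = (1 − 1) − 0 = 0, and there is no ∂_3, so H_2 = 0.

As a check, the Euler characteristic is 6 − 6 + 1 = 1, which agrees with 2 − 1 + 0 = 1.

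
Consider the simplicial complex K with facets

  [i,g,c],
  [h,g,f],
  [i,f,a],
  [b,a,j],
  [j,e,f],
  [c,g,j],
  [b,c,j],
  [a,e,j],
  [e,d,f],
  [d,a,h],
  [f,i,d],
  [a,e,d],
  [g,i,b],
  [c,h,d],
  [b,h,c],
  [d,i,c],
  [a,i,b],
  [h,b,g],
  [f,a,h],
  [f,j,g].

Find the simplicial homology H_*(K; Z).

H_0 ≅ Z,  H_1 ≅ Z ⊕ Z/2,  H_2 = 0.

Order the vertices as a < b < c < d < e < f < g < h < i < j. Listing each simplex with vertices in this order, K has dimension 2 with simplices:

  0-simplices (10): a, b, c, d, e, f, g, h, i, j
  1-simplices (30): ab, ad, ae, af, ah, ai, aj, bc, bg, bh, bi, bj, cd, cg, ch, ci, cj, de, df, dh, di, ef, ej, fg, fh, fi, fj, gh, gi, gj
  2-simplices (20): abi, abj, ade, adh, aej, afh, afi, bch, bcj, bgh, bgi, cdh, cdi, cgi, cgj, def, dfi, efj, fgh, fgj

giving chain groups C_0 ≅ Z^10, C_1 ≅ Z^30, C_2 ≅ Z^20.

Boundary ∂_1: C_1 → C_0 sends each edge [p,q] (with p < q) to q − p.
The resulting 10×30 matrix has rank 9, and its Smith normal form has invariant factors (1,1,1,1,1,1,1,1,1).

∂_2: C_2 → C_1 maps a triangle to the signed sum of its edges. For instance
  ∂abj = bj − aj + ab,
  ∂abi = bi − ai + ab.
The 30×20 boundary matrix has rank 20 and Smith normal form diag(1,1,1,1,1,1,1,1,1,1,1,1,1,1,1,1,1,1,1,2).

Reading off H_k = ker ∂_k / im ∂_{k+1}:

  H_0: rank C_0 − rank ∂_1 = 10 − 9 = 1, and the invariant factors of ∂_1 are all 1, so H_0 = Z.
  H_1: rank ker ∂_1 − rank ∂_2 = (30 − 9) − 20 = 1, and ∂_2 has invariant factor 2 > 1, so H_1 = Z ⊕ Z/2.
  H_2: rank ker ∂_2 − rank ∂_3 = (20 − 20) − 0 = 0, and there is no ∂_3, so H_2 = 0.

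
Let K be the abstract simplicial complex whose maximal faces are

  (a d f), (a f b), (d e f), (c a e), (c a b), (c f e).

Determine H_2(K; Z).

We work with the vertex ordering a < b < c < d < e < f. The simplices of K, each written with vertices in increasing order, are:

  0-simplices (6): a, b, c, d, e, f
  1-simplices (12): ab, ac, ad, ae, af, bc, bf, ce, cf, de, df, ef
  2-simplices (6): abc, abf, ace, adf, cef, def

so the chain groups are C_0 ≅ Z^6, C_1 ≅ Z^12, C_2 ≅ Z^6.

The boundary map ∂_1: C_1 → C_0 sends each edge [p,q] (with p < q) to q − p. For instance
  ∂cf = f − c.
As a 6×12 matrix over Z this has rank 5, with invariant factors (1,1,1,1,1).

Boundary ∂_2: C_2 → C_1 maps a triangle to the signed sum of its edges. For instance
  ∂ace = ce − ae + ac,
  ∂def = ef − df + de.
The 12×6 boundary matrix has rank 6 and Smith normal form diag(1,1,1,1,1,1).

Now H_k = ker ∂_k / im ∂_{k+1}, so:

  H_2: rank ker ∂_2 − rank ∂_3 = (6 − 6) − 0 = 0, and there is no ∂_3, so H_2 = 0.

(K is a triangulation of the cylinder S^1 x I.)

H_2 = 0.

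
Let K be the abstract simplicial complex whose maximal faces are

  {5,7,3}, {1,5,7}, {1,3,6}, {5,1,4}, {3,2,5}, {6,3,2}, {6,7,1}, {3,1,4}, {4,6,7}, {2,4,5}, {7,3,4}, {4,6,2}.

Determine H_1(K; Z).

H_1 = Z_2.

K has 7 vertices, 18 edges, 12 triangles.
rank ∂_1 = 6, rank ∂_2 = 12 ⇒ b_1 = 18 − 6 − 12 = 0; ∂_2 has invariant factor(s) [2] giving torsion. So H_1 = Z_2.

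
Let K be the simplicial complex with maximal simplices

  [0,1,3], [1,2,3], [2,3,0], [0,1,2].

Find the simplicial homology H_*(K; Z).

We work with the vertex ordering 0 < 1 < 2 < 3. The simplices of K, each written with vertices in increasing order, are:

  0-simplices (4): [0], [1], [2], [3]
  1-simplices (6): [0,1], [0,2], [0,3], [1,2], [1,3], [2,3]
  2-simplices (4): [0,1,2], [0,1,3], [0,2,3], [1,2,3]

Hence C_0 ≅ Z^4, C_1 ≅ Z^6, C_2 ≅ Z^4.

The boundary map ∂_1: C_1 → C_0 sends each edge [p,q] (with p < q) to q − p.
As a 4×6 matrix over Z this has rank 3, with invariant factors (1,1,1).

The boundary map ∂_2: C_2 → C_1 acts by ∂[p,q,r] = [q,r] − [p,r] + [p,q]. For instance
  ∂[0,1,3] = [1,3] − [0,3] + [0,1],
  ∂[1,2,3] = [2,3] − [1,3] + [1,2].
The resulting 6×4 matrix has rank 3, and its Smith normal form has invariant factors (1,1,1).

From H_k ≅ ker(∂_k) / im(∂_{k+1}) we obtain:

  H_0: rank C_0 − rank ∂_1 = 4 − 3 = 1, and the invariant factors of ∂_1 are all 1, so H_0 = Z.
  H_1: rank ker ∂_1 − rank ∂_2 = (6 − 3) − 3 = 0, and the invariant factors of ∂_2 are all 1, so H_1 = 0.
  H_2: rank ker ∂_2 − rank ∂_3 = (4 − 3) − 0 = 1, and there is no ∂_3, so H_2 = Z.

(K is a triangulation of the 2-sphere S^2.)

H_0 = Z,  H_1 = 0,  H_2 = Z.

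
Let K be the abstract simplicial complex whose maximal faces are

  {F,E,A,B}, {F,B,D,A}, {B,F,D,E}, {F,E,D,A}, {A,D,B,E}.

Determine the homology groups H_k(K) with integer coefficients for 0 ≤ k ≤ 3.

H_0 = Z,  H_1 = 0,  H_2 = 0,  H_3 = Z.

We work with the vertex ordering A < B < D < E < F. The simplices of K, each written with vertices in increasing order, are:

  0-simplices (5): A, B, D, E, F
  1-simplices (10): AB, AD, AE, AF, BD, BE, BF, DE, DF, EF
  2-simplices (10): ABD, ABE, ABF, ADE, ADF, AEF, BDE, BDF, BEF, DEF
  3-simplices (5): ABDE, ABDF, ABEF, ADEF, BDEF

so the chain groups are C_0 ≅ Z^5, C_1 ≅ Z^10, C_2 ≅ Z^10, C_3 ≅ Z^5.

∂_1: C_1 → C_0 is given by ∂[p,q] = [q] − [p].
This gives a 5×10 integer matrix of rank 4; reducing to Smith normal form yields diagonal entries (1,1,1,1).

The boundary map ∂_2: C_2 → C_1 acts by ∂[p,q,r] = [q,r] − [p,r] + [p,q]. For instance
  ∂ABD = BD − AD + AB,
  ∂ADE = DE − AE + AD.
The resulting 10×10 matrix has rank 6, and its Smith normal form has invariant factors (1,1,1,1,1,1).

The boundary map ∂_3: C_3 → C_2 sends each 3-simplex σ to the alternating sum Σ_i (−1)^i (σ with its i-th vertex removed). For instance
  ∂ABDE = BDE − ADE + ABE − ABD,
  ∂ABDF = BDF − ADF + ABF − ABD.
As a 10×5 matrix over Z this has rank 4, with invariant factors (1,1,1,1).

From H_k ≅ ker(∂_k) / im(∂_{k+1}) we obtain:

  H_0: rank C_0 − rank ∂_1 = 5 − 4 = 1, and the invariant factors of ∂_1 are all 1, so H_0 ≅ Z.
  H_1: rank ker ∂_1 − rank ∂_2 = (10 − 4) − 6 = 0, and the invariant factors of ∂_2 are all 1, so H_1 ≅ 0.
  H_2: rank ker ∂_2 − rank ∂_3 = (10 − 6) − 4 = 0, and the invariant factors of ∂_3 are all 1, so H_2 ≅ 0.
  H_3: rank ker ∂_3 − rank ∂_4 = (5 − 4) − 0 = 1, and there is no ∂_4, so H_3 ≅ Z.

As a check, the Euler characteristic is 5 − 10 + 10 − 5 = 0, which agrees with 1 − 0 + 0 − 1 = 0.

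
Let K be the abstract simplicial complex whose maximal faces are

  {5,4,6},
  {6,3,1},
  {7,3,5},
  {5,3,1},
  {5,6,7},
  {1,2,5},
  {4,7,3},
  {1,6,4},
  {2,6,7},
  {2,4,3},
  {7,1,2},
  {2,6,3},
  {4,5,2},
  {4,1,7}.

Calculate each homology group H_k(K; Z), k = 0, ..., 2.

K has 7 vertices, 21 edges, 14 triangles.
rank ∂_0 = 0, rank ∂_1 = 6 ⇒ b_0 = 7 − 0 − 6 = 1; all invariant factors of ∂_1 are 1 so no torsion. So H_0 = Z.
rank ∂_1 = 6, rank ∂_2 = 13 ⇒ b_1 = 21 − 6 − 13 = 2; all invariant factors of ∂_2 are 1 so no torsion. So H_1 = Z^2.
rank ∂_2 = 13, rank ∂_3 = 0 ⇒ b_2 = 14 − 13 − 0 = 1. So H_2 = Z.

H_0 = Z,  H_1 = Z^2,  H_2 = Z.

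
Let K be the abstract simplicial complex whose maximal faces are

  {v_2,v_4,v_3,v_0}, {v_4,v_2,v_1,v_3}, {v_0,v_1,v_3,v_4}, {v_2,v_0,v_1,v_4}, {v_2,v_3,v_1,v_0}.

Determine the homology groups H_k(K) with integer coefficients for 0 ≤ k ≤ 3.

Take the total order v_0 < v_1 < v_2 < v_3 < v_4 on the vertex set. Then K (dimension 3) consists of the simplices:

  0-simplices (5): [v_0], [v_1], [v_2], [v_3], [v_4]
  1-simplices (10): [v_0,v_1], [v_0,v_2], [v_0,v_3], [v_0,v_4], [v_1,v_2], [v_1,v_3], [v_1,v_4], [v_2,v_3], [v_2,v_4], [v_3,v_4]
  2-simplices (10): [v_0,v_1,v_2], [v_0,v_1,v_3], [v_0,v_1,v_4], [v_0,v_2,v_3], [v_0,v_2,v_4], [v_0,v_3,v_4], [v_1,v_2,v_3], [v_1,v_2,v_4], [v_1,v_3,v_4], [v_2,v_3,v_4]
  3-simplices (5): [v_0,v_1,v_2,v_3], [v_0,v_1,v_2,v_4], [v_0,v_1,v_3,v_4], [v_0,v_2,v_3,v_4], [v_1,v_2,v_3,v_4]

so the chain groups are C_0 ≅ Z^5, C_1 ≅ Z^10, C_2 ≅ Z^10, C_3 ≅ Z^5.

The boundary map ∂_1: C_1 → C_0 is given by ∂[p,q] = [q] − [p]. For instance
  ∂[v_0,v_2] = [v_2] − [v_0].
The resulting 5×10 matrix has rank 4, and its Smith normal form has invariant factors (1,1,1,1).

The boundary map ∂_2: C_2 → C_1 sends each 2-simplex [p,q,r] to [q,r] − [p,r] + [p,q]. For instance
  ∂[v_0,v_3,v_4] = [v_3,v_4] − [v_0,v_4] + [v_0,v_3],
  ∂[v_0,v_1,v_4] = [v_1,v_4] − [v_0,v_4] + [v_0,v_1].
As a 10×10 matrix over Z this has rank 6, with invariant factors (1,1,1,1,1,1).

Boundary ∂_3: C_3 → C_2 sends each 3-simplex σ to the alternating sum Σ_i (−1)^i (σ with its i-th vertex removed). For instance
  ∂[v_1,v_2,v_3,v_4] = [v_2,v_3,v_4] − [v_1,v_3,v_4] + [v_1,v_2,v_4] − [v_1,v_2,v_3],
  ∂[v_0,v_2,v_3,v_4] = [v_2,v_3,v_4] − [v_0,v_3,v_4] + [v_0,v_2,v_4] − [v_0,v_2,v_3].
The resulting 10×5 matrix has rank 4, and its Smith normal form has invariant factors (1,1,1,1).

Computing H_k = (kernel of ∂_k) / (image of ∂_{k+1}):

  H_0: rank C_0 − rank ∂_1 = 5 − 4 = 1, and the invariant factors of ∂_1 are all 1, so H_0 = Z.
  H_1: rank ker ∂_1 − rank ∂_2 = (10 − 4) − 6 = 0, and the invariant factors of ∂_2 are all 1, so H_1 = 0.
  H_2: rank ker ∂_2 − rank ∂_3 = (10 − 6) − 4 = 0, and the invariant factors of ∂_3 are all 1, so H_2 = 0.
  H_3: rank ker ∂_3 − rank ∂_4 = (5 − 4) − 0 = 1, and there is no ∂_4, so H_3 = Z.

(K is a triangulation of the 3-sphere S^3.)

H_0 = Z,  H_1 = 0,  H_2 = 0,  H_3 = Z.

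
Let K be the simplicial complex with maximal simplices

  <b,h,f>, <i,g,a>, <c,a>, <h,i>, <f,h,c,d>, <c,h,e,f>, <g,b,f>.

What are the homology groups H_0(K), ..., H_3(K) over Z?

H_0 ≅ Z,  H_1 ≅ Z^2,  H_2 = 0,  H_3 = 0.

Take the total order a < b < c < d < e < f < g < h < i on the vertex set. Then K (dimension 3) consists of the simplices:

  0-simplices (9): a, b, c, d, e, f, g, h, i
  1-simplices (18): ac, ag, ai, bf, bg, bh, cd, ce, cf, ch, df, dh, ef, eh, fg, fh, gi, hi
  2-simplices (10): agi, bfg, bfh, cdf, cdh, cef, ceh, cfh, dfh, efh
  3-simplices (2): cdfh, cefh

giving chain groups C_0 ≅ Z^9, C_1 ≅ Z^18, C_2 ≅ Z^10, C_3 ≅ Z^2.

∂_1: C_1 → C_0 maps an edge to its endpoints' difference, ∂[p,q] = q − p.
The resulting 9×18 matrix has rank 8, and its Smith normal form has invariant factors (1,1,1,1,1,1,1,1).

The boundary map ∂_2: C_2 → C_1 maps a triangle to the signed sum of its edges. For instance
  ∂ceh = eh − ch + ce,
  ∂cef = ef − cf + ce.
The resulting 18×10 matrix has rank 8, and its Smith normal form has invariant factors (1,1,1,1,1,1,1,1).

The boundary map ∂_3: C_3 → C_2 sends each 3-simplex σ to the alternating sum Σ_i (−1)^i (σ with its i-th vertex removed). For instance
  ∂cefh = efh − cfh + ceh − cef,
  ∂cdfh = dfh − cfh + cdh − cdf.
The resulting 10×2 matrix has rank 2, and its Smith normal form has invariant factors (1,1).

Computing H_k = (kernel of ∂_k) / (image of ∂_{k+1}):

  H_0: rank C_0 − rank ∂_1 = 9 − 8 = 1, and the invariant factors of ∂_1 are all 1, so H_0 ≅ Z.
  H_1: rank ker ∂_1 − rank ∂_2 = (18 − 8) − 8 = 2, and the invariant factors of ∂_2 are all 1, so H_1 ≅ Z^2.
  H_2: rank ker ∂_2 − rank ∂_3 = (10 − 8) − 2 = 0, and the invariant factors of ∂_3 are all 1, so H_2 ≅ 0.
  H_3: rank ker ∂_3 − rank ∂_4 = (2 − 2) − 0 = 0, and there is no ∂_4, so H_3 ≅ 0.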